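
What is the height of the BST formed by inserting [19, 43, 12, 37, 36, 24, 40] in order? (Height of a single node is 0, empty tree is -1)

Insertion order: [19, 43, 12, 37, 36, 24, 40]
Tree (level-order array): [19, 12, 43, None, None, 37, None, 36, 40, 24]
Compute height bottom-up (empty subtree = -1):
  height(12) = 1 + max(-1, -1) = 0
  height(24) = 1 + max(-1, -1) = 0
  height(36) = 1 + max(0, -1) = 1
  height(40) = 1 + max(-1, -1) = 0
  height(37) = 1 + max(1, 0) = 2
  height(43) = 1 + max(2, -1) = 3
  height(19) = 1 + max(0, 3) = 4
Height = 4


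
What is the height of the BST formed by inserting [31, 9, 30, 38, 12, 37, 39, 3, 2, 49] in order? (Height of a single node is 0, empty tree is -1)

Insertion order: [31, 9, 30, 38, 12, 37, 39, 3, 2, 49]
Tree (level-order array): [31, 9, 38, 3, 30, 37, 39, 2, None, 12, None, None, None, None, 49]
Compute height bottom-up (empty subtree = -1):
  height(2) = 1 + max(-1, -1) = 0
  height(3) = 1 + max(0, -1) = 1
  height(12) = 1 + max(-1, -1) = 0
  height(30) = 1 + max(0, -1) = 1
  height(9) = 1 + max(1, 1) = 2
  height(37) = 1 + max(-1, -1) = 0
  height(49) = 1 + max(-1, -1) = 0
  height(39) = 1 + max(-1, 0) = 1
  height(38) = 1 + max(0, 1) = 2
  height(31) = 1 + max(2, 2) = 3
Height = 3


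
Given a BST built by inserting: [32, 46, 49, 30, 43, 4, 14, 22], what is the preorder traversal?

Tree insertion order: [32, 46, 49, 30, 43, 4, 14, 22]
Tree (level-order array): [32, 30, 46, 4, None, 43, 49, None, 14, None, None, None, None, None, 22]
Preorder traversal: [32, 30, 4, 14, 22, 46, 43, 49]


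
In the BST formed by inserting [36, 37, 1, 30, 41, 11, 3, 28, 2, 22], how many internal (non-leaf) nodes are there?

Tree built from: [36, 37, 1, 30, 41, 11, 3, 28, 2, 22]
Tree (level-order array): [36, 1, 37, None, 30, None, 41, 11, None, None, None, 3, 28, 2, None, 22]
Rule: An internal node has at least one child.
Per-node child counts:
  node 36: 2 child(ren)
  node 1: 1 child(ren)
  node 30: 1 child(ren)
  node 11: 2 child(ren)
  node 3: 1 child(ren)
  node 2: 0 child(ren)
  node 28: 1 child(ren)
  node 22: 0 child(ren)
  node 37: 1 child(ren)
  node 41: 0 child(ren)
Matching nodes: [36, 1, 30, 11, 3, 28, 37]
Count of internal (non-leaf) nodes: 7


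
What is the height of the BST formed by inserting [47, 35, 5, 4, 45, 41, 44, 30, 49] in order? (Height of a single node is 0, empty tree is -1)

Insertion order: [47, 35, 5, 4, 45, 41, 44, 30, 49]
Tree (level-order array): [47, 35, 49, 5, 45, None, None, 4, 30, 41, None, None, None, None, None, None, 44]
Compute height bottom-up (empty subtree = -1):
  height(4) = 1 + max(-1, -1) = 0
  height(30) = 1 + max(-1, -1) = 0
  height(5) = 1 + max(0, 0) = 1
  height(44) = 1 + max(-1, -1) = 0
  height(41) = 1 + max(-1, 0) = 1
  height(45) = 1 + max(1, -1) = 2
  height(35) = 1 + max(1, 2) = 3
  height(49) = 1 + max(-1, -1) = 0
  height(47) = 1 + max(3, 0) = 4
Height = 4


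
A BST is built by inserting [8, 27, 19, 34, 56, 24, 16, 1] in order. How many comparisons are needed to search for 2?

Search path for 2: 8 -> 1
Found: False
Comparisons: 2


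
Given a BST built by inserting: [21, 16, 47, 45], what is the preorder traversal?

Tree insertion order: [21, 16, 47, 45]
Tree (level-order array): [21, 16, 47, None, None, 45]
Preorder traversal: [21, 16, 47, 45]


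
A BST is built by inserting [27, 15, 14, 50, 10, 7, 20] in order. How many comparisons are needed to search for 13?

Search path for 13: 27 -> 15 -> 14 -> 10
Found: False
Comparisons: 4


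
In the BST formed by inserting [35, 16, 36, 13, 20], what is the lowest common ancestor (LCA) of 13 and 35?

Tree insertion order: [35, 16, 36, 13, 20]
Tree (level-order array): [35, 16, 36, 13, 20]
In a BST, the LCA of p=13, q=35 is the first node v on the
root-to-leaf path with p <= v <= q (go left if both < v, right if both > v).
Walk from root:
  at 35: 13 <= 35 <= 35, this is the LCA
LCA = 35


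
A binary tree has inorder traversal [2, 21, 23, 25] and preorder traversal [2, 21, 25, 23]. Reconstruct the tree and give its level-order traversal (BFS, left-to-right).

Inorder:  [2, 21, 23, 25]
Preorder: [2, 21, 25, 23]
Algorithm: preorder visits root first, so consume preorder in order;
for each root, split the current inorder slice at that value into
left-subtree inorder and right-subtree inorder, then recurse.
Recursive splits:
  root=2; inorder splits into left=[], right=[21, 23, 25]
  root=21; inorder splits into left=[], right=[23, 25]
  root=25; inorder splits into left=[23], right=[]
  root=23; inorder splits into left=[], right=[]
Reconstructed level-order: [2, 21, 25, 23]


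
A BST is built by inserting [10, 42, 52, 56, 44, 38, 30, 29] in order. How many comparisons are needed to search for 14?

Search path for 14: 10 -> 42 -> 38 -> 30 -> 29
Found: False
Comparisons: 5


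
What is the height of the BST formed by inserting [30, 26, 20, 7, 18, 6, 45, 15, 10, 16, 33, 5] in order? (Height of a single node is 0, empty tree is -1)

Insertion order: [30, 26, 20, 7, 18, 6, 45, 15, 10, 16, 33, 5]
Tree (level-order array): [30, 26, 45, 20, None, 33, None, 7, None, None, None, 6, 18, 5, None, 15, None, None, None, 10, 16]
Compute height bottom-up (empty subtree = -1):
  height(5) = 1 + max(-1, -1) = 0
  height(6) = 1 + max(0, -1) = 1
  height(10) = 1 + max(-1, -1) = 0
  height(16) = 1 + max(-1, -1) = 0
  height(15) = 1 + max(0, 0) = 1
  height(18) = 1 + max(1, -1) = 2
  height(7) = 1 + max(1, 2) = 3
  height(20) = 1 + max(3, -1) = 4
  height(26) = 1 + max(4, -1) = 5
  height(33) = 1 + max(-1, -1) = 0
  height(45) = 1 + max(0, -1) = 1
  height(30) = 1 + max(5, 1) = 6
Height = 6


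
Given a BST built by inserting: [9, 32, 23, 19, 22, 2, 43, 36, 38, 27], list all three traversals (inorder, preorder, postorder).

Tree insertion order: [9, 32, 23, 19, 22, 2, 43, 36, 38, 27]
Tree (level-order array): [9, 2, 32, None, None, 23, 43, 19, 27, 36, None, None, 22, None, None, None, 38]
Inorder (L, root, R): [2, 9, 19, 22, 23, 27, 32, 36, 38, 43]
Preorder (root, L, R): [9, 2, 32, 23, 19, 22, 27, 43, 36, 38]
Postorder (L, R, root): [2, 22, 19, 27, 23, 38, 36, 43, 32, 9]


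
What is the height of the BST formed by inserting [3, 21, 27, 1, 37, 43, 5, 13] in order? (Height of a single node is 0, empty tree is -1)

Insertion order: [3, 21, 27, 1, 37, 43, 5, 13]
Tree (level-order array): [3, 1, 21, None, None, 5, 27, None, 13, None, 37, None, None, None, 43]
Compute height bottom-up (empty subtree = -1):
  height(1) = 1 + max(-1, -1) = 0
  height(13) = 1 + max(-1, -1) = 0
  height(5) = 1 + max(-1, 0) = 1
  height(43) = 1 + max(-1, -1) = 0
  height(37) = 1 + max(-1, 0) = 1
  height(27) = 1 + max(-1, 1) = 2
  height(21) = 1 + max(1, 2) = 3
  height(3) = 1 + max(0, 3) = 4
Height = 4


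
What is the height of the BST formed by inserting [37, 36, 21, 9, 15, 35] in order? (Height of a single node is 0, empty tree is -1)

Insertion order: [37, 36, 21, 9, 15, 35]
Tree (level-order array): [37, 36, None, 21, None, 9, 35, None, 15]
Compute height bottom-up (empty subtree = -1):
  height(15) = 1 + max(-1, -1) = 0
  height(9) = 1 + max(-1, 0) = 1
  height(35) = 1 + max(-1, -1) = 0
  height(21) = 1 + max(1, 0) = 2
  height(36) = 1 + max(2, -1) = 3
  height(37) = 1 + max(3, -1) = 4
Height = 4


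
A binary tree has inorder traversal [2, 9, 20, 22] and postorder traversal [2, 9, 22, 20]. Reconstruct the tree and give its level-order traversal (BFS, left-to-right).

Inorder:   [2, 9, 20, 22]
Postorder: [2, 9, 22, 20]
Algorithm: postorder visits root last, so walk postorder right-to-left;
each value is the root of the current inorder slice — split it at that
value, recurse on the right subtree first, then the left.
Recursive splits:
  root=20; inorder splits into left=[2, 9], right=[22]
  root=22; inorder splits into left=[], right=[]
  root=9; inorder splits into left=[2], right=[]
  root=2; inorder splits into left=[], right=[]
Reconstructed level-order: [20, 9, 22, 2]


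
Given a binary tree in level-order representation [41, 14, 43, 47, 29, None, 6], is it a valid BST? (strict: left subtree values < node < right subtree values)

Level-order array: [41, 14, 43, 47, 29, None, 6]
Validate using subtree bounds (lo, hi): at each node, require lo < value < hi,
then recurse left with hi=value and right with lo=value.
Preorder trace (stopping at first violation):
  at node 41 with bounds (-inf, +inf): OK
  at node 14 with bounds (-inf, 41): OK
  at node 47 with bounds (-inf, 14): VIOLATION
Node 47 violates its bound: not (-inf < 47 < 14).
Result: Not a valid BST


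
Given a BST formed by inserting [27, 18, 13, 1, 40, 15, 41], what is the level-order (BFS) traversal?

Tree insertion order: [27, 18, 13, 1, 40, 15, 41]
Tree (level-order array): [27, 18, 40, 13, None, None, 41, 1, 15]
BFS from the root, enqueuing left then right child of each popped node:
  queue [27] -> pop 27, enqueue [18, 40], visited so far: [27]
  queue [18, 40] -> pop 18, enqueue [13], visited so far: [27, 18]
  queue [40, 13] -> pop 40, enqueue [41], visited so far: [27, 18, 40]
  queue [13, 41] -> pop 13, enqueue [1, 15], visited so far: [27, 18, 40, 13]
  queue [41, 1, 15] -> pop 41, enqueue [none], visited so far: [27, 18, 40, 13, 41]
  queue [1, 15] -> pop 1, enqueue [none], visited so far: [27, 18, 40, 13, 41, 1]
  queue [15] -> pop 15, enqueue [none], visited so far: [27, 18, 40, 13, 41, 1, 15]
Result: [27, 18, 40, 13, 41, 1, 15]


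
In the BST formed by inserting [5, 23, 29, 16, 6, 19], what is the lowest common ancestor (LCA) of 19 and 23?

Tree insertion order: [5, 23, 29, 16, 6, 19]
Tree (level-order array): [5, None, 23, 16, 29, 6, 19]
In a BST, the LCA of p=19, q=23 is the first node v on the
root-to-leaf path with p <= v <= q (go left if both < v, right if both > v).
Walk from root:
  at 5: both 19 and 23 > 5, go right
  at 23: 19 <= 23 <= 23, this is the LCA
LCA = 23


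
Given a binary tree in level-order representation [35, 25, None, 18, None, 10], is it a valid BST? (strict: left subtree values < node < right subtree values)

Level-order array: [35, 25, None, 18, None, 10]
Validate using subtree bounds (lo, hi): at each node, require lo < value < hi,
then recurse left with hi=value and right with lo=value.
Preorder trace (stopping at first violation):
  at node 35 with bounds (-inf, +inf): OK
  at node 25 with bounds (-inf, 35): OK
  at node 18 with bounds (-inf, 25): OK
  at node 10 with bounds (-inf, 18): OK
No violation found at any node.
Result: Valid BST


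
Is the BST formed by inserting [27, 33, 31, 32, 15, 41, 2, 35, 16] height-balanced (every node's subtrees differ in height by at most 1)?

Tree (level-order array): [27, 15, 33, 2, 16, 31, 41, None, None, None, None, None, 32, 35]
Definition: a tree is height-balanced if, at every node, |h(left) - h(right)| <= 1 (empty subtree has height -1).
Bottom-up per-node check:
  node 2: h_left=-1, h_right=-1, diff=0 [OK], height=0
  node 16: h_left=-1, h_right=-1, diff=0 [OK], height=0
  node 15: h_left=0, h_right=0, diff=0 [OK], height=1
  node 32: h_left=-1, h_right=-1, diff=0 [OK], height=0
  node 31: h_left=-1, h_right=0, diff=1 [OK], height=1
  node 35: h_left=-1, h_right=-1, diff=0 [OK], height=0
  node 41: h_left=0, h_right=-1, diff=1 [OK], height=1
  node 33: h_left=1, h_right=1, diff=0 [OK], height=2
  node 27: h_left=1, h_right=2, diff=1 [OK], height=3
All nodes satisfy the balance condition.
Result: Balanced


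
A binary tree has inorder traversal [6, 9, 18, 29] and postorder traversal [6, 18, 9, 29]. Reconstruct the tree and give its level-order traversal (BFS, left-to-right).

Inorder:   [6, 9, 18, 29]
Postorder: [6, 18, 9, 29]
Algorithm: postorder visits root last, so walk postorder right-to-left;
each value is the root of the current inorder slice — split it at that
value, recurse on the right subtree first, then the left.
Recursive splits:
  root=29; inorder splits into left=[6, 9, 18], right=[]
  root=9; inorder splits into left=[6], right=[18]
  root=18; inorder splits into left=[], right=[]
  root=6; inorder splits into left=[], right=[]
Reconstructed level-order: [29, 9, 6, 18]


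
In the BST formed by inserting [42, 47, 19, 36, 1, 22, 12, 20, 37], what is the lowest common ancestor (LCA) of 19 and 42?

Tree insertion order: [42, 47, 19, 36, 1, 22, 12, 20, 37]
Tree (level-order array): [42, 19, 47, 1, 36, None, None, None, 12, 22, 37, None, None, 20]
In a BST, the LCA of p=19, q=42 is the first node v on the
root-to-leaf path with p <= v <= q (go left if both < v, right if both > v).
Walk from root:
  at 42: 19 <= 42 <= 42, this is the LCA
LCA = 42


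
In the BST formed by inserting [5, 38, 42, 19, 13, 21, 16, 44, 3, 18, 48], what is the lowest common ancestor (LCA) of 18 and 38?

Tree insertion order: [5, 38, 42, 19, 13, 21, 16, 44, 3, 18, 48]
Tree (level-order array): [5, 3, 38, None, None, 19, 42, 13, 21, None, 44, None, 16, None, None, None, 48, None, 18]
In a BST, the LCA of p=18, q=38 is the first node v on the
root-to-leaf path with p <= v <= q (go left if both < v, right if both > v).
Walk from root:
  at 5: both 18 and 38 > 5, go right
  at 38: 18 <= 38 <= 38, this is the LCA
LCA = 38


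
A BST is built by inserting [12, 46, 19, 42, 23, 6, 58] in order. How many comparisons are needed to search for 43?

Search path for 43: 12 -> 46 -> 19 -> 42
Found: False
Comparisons: 4


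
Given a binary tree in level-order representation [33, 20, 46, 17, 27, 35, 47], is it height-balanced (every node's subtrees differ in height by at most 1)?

Tree (level-order array): [33, 20, 46, 17, 27, 35, 47]
Definition: a tree is height-balanced if, at every node, |h(left) - h(right)| <= 1 (empty subtree has height -1).
Bottom-up per-node check:
  node 17: h_left=-1, h_right=-1, diff=0 [OK], height=0
  node 27: h_left=-1, h_right=-1, diff=0 [OK], height=0
  node 20: h_left=0, h_right=0, diff=0 [OK], height=1
  node 35: h_left=-1, h_right=-1, diff=0 [OK], height=0
  node 47: h_left=-1, h_right=-1, diff=0 [OK], height=0
  node 46: h_left=0, h_right=0, diff=0 [OK], height=1
  node 33: h_left=1, h_right=1, diff=0 [OK], height=2
All nodes satisfy the balance condition.
Result: Balanced


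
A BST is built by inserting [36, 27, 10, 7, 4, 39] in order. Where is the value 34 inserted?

Starting tree (level order): [36, 27, 39, 10, None, None, None, 7, None, 4]
Insertion path: 36 -> 27
Result: insert 34 as right child of 27
Final tree (level order): [36, 27, 39, 10, 34, None, None, 7, None, None, None, 4]


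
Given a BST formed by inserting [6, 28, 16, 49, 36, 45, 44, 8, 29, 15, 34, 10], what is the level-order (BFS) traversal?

Tree insertion order: [6, 28, 16, 49, 36, 45, 44, 8, 29, 15, 34, 10]
Tree (level-order array): [6, None, 28, 16, 49, 8, None, 36, None, None, 15, 29, 45, 10, None, None, 34, 44]
BFS from the root, enqueuing left then right child of each popped node:
  queue [6] -> pop 6, enqueue [28], visited so far: [6]
  queue [28] -> pop 28, enqueue [16, 49], visited so far: [6, 28]
  queue [16, 49] -> pop 16, enqueue [8], visited so far: [6, 28, 16]
  queue [49, 8] -> pop 49, enqueue [36], visited so far: [6, 28, 16, 49]
  queue [8, 36] -> pop 8, enqueue [15], visited so far: [6, 28, 16, 49, 8]
  queue [36, 15] -> pop 36, enqueue [29, 45], visited so far: [6, 28, 16, 49, 8, 36]
  queue [15, 29, 45] -> pop 15, enqueue [10], visited so far: [6, 28, 16, 49, 8, 36, 15]
  queue [29, 45, 10] -> pop 29, enqueue [34], visited so far: [6, 28, 16, 49, 8, 36, 15, 29]
  queue [45, 10, 34] -> pop 45, enqueue [44], visited so far: [6, 28, 16, 49, 8, 36, 15, 29, 45]
  queue [10, 34, 44] -> pop 10, enqueue [none], visited so far: [6, 28, 16, 49, 8, 36, 15, 29, 45, 10]
  queue [34, 44] -> pop 34, enqueue [none], visited so far: [6, 28, 16, 49, 8, 36, 15, 29, 45, 10, 34]
  queue [44] -> pop 44, enqueue [none], visited so far: [6, 28, 16, 49, 8, 36, 15, 29, 45, 10, 34, 44]
Result: [6, 28, 16, 49, 8, 36, 15, 29, 45, 10, 34, 44]


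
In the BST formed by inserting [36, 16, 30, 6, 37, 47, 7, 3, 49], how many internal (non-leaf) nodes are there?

Tree built from: [36, 16, 30, 6, 37, 47, 7, 3, 49]
Tree (level-order array): [36, 16, 37, 6, 30, None, 47, 3, 7, None, None, None, 49]
Rule: An internal node has at least one child.
Per-node child counts:
  node 36: 2 child(ren)
  node 16: 2 child(ren)
  node 6: 2 child(ren)
  node 3: 0 child(ren)
  node 7: 0 child(ren)
  node 30: 0 child(ren)
  node 37: 1 child(ren)
  node 47: 1 child(ren)
  node 49: 0 child(ren)
Matching nodes: [36, 16, 6, 37, 47]
Count of internal (non-leaf) nodes: 5


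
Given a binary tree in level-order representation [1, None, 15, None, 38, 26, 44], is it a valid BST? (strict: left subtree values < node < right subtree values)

Level-order array: [1, None, 15, None, 38, 26, 44]
Validate using subtree bounds (lo, hi): at each node, require lo < value < hi,
then recurse left with hi=value and right with lo=value.
Preorder trace (stopping at first violation):
  at node 1 with bounds (-inf, +inf): OK
  at node 15 with bounds (1, +inf): OK
  at node 38 with bounds (15, +inf): OK
  at node 26 with bounds (15, 38): OK
  at node 44 with bounds (38, +inf): OK
No violation found at any node.
Result: Valid BST


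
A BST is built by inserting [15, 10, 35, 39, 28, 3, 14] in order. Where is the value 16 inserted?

Starting tree (level order): [15, 10, 35, 3, 14, 28, 39]
Insertion path: 15 -> 35 -> 28
Result: insert 16 as left child of 28
Final tree (level order): [15, 10, 35, 3, 14, 28, 39, None, None, None, None, 16]


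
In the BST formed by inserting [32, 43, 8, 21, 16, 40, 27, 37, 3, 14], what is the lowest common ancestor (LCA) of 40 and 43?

Tree insertion order: [32, 43, 8, 21, 16, 40, 27, 37, 3, 14]
Tree (level-order array): [32, 8, 43, 3, 21, 40, None, None, None, 16, 27, 37, None, 14]
In a BST, the LCA of p=40, q=43 is the first node v on the
root-to-leaf path with p <= v <= q (go left if both < v, right if both > v).
Walk from root:
  at 32: both 40 and 43 > 32, go right
  at 43: 40 <= 43 <= 43, this is the LCA
LCA = 43


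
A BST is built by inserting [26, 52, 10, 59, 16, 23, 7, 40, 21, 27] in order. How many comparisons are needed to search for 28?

Search path for 28: 26 -> 52 -> 40 -> 27
Found: False
Comparisons: 4


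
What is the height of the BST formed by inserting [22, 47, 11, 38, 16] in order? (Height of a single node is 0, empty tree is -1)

Insertion order: [22, 47, 11, 38, 16]
Tree (level-order array): [22, 11, 47, None, 16, 38]
Compute height bottom-up (empty subtree = -1):
  height(16) = 1 + max(-1, -1) = 0
  height(11) = 1 + max(-1, 0) = 1
  height(38) = 1 + max(-1, -1) = 0
  height(47) = 1 + max(0, -1) = 1
  height(22) = 1 + max(1, 1) = 2
Height = 2


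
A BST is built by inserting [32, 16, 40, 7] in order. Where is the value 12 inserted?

Starting tree (level order): [32, 16, 40, 7]
Insertion path: 32 -> 16 -> 7
Result: insert 12 as right child of 7
Final tree (level order): [32, 16, 40, 7, None, None, None, None, 12]


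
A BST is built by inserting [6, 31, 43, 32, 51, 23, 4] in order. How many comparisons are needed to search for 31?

Search path for 31: 6 -> 31
Found: True
Comparisons: 2


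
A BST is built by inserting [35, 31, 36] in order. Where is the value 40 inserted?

Starting tree (level order): [35, 31, 36]
Insertion path: 35 -> 36
Result: insert 40 as right child of 36
Final tree (level order): [35, 31, 36, None, None, None, 40]


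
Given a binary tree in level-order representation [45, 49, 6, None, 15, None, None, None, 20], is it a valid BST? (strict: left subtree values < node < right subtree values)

Level-order array: [45, 49, 6, None, 15, None, None, None, 20]
Validate using subtree bounds (lo, hi): at each node, require lo < value < hi,
then recurse left with hi=value and right with lo=value.
Preorder trace (stopping at first violation):
  at node 45 with bounds (-inf, +inf): OK
  at node 49 with bounds (-inf, 45): VIOLATION
Node 49 violates its bound: not (-inf < 49 < 45).
Result: Not a valid BST


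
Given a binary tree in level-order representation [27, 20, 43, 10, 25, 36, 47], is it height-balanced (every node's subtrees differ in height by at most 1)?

Tree (level-order array): [27, 20, 43, 10, 25, 36, 47]
Definition: a tree is height-balanced if, at every node, |h(left) - h(right)| <= 1 (empty subtree has height -1).
Bottom-up per-node check:
  node 10: h_left=-1, h_right=-1, diff=0 [OK], height=0
  node 25: h_left=-1, h_right=-1, diff=0 [OK], height=0
  node 20: h_left=0, h_right=0, diff=0 [OK], height=1
  node 36: h_left=-1, h_right=-1, diff=0 [OK], height=0
  node 47: h_left=-1, h_right=-1, diff=0 [OK], height=0
  node 43: h_left=0, h_right=0, diff=0 [OK], height=1
  node 27: h_left=1, h_right=1, diff=0 [OK], height=2
All nodes satisfy the balance condition.
Result: Balanced


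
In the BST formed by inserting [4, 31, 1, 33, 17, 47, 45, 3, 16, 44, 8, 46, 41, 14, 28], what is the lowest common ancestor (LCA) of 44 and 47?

Tree insertion order: [4, 31, 1, 33, 17, 47, 45, 3, 16, 44, 8, 46, 41, 14, 28]
Tree (level-order array): [4, 1, 31, None, 3, 17, 33, None, None, 16, 28, None, 47, 8, None, None, None, 45, None, None, 14, 44, 46, None, None, 41]
In a BST, the LCA of p=44, q=47 is the first node v on the
root-to-leaf path with p <= v <= q (go left if both < v, right if both > v).
Walk from root:
  at 4: both 44 and 47 > 4, go right
  at 31: both 44 and 47 > 31, go right
  at 33: both 44 and 47 > 33, go right
  at 47: 44 <= 47 <= 47, this is the LCA
LCA = 47


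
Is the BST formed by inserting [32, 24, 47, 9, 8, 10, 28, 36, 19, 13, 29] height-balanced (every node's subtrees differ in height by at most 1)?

Tree (level-order array): [32, 24, 47, 9, 28, 36, None, 8, 10, None, 29, None, None, None, None, None, 19, None, None, 13]
Definition: a tree is height-balanced if, at every node, |h(left) - h(right)| <= 1 (empty subtree has height -1).
Bottom-up per-node check:
  node 8: h_left=-1, h_right=-1, diff=0 [OK], height=0
  node 13: h_left=-1, h_right=-1, diff=0 [OK], height=0
  node 19: h_left=0, h_right=-1, diff=1 [OK], height=1
  node 10: h_left=-1, h_right=1, diff=2 [FAIL (|-1-1|=2 > 1)], height=2
  node 9: h_left=0, h_right=2, diff=2 [FAIL (|0-2|=2 > 1)], height=3
  node 29: h_left=-1, h_right=-1, diff=0 [OK], height=0
  node 28: h_left=-1, h_right=0, diff=1 [OK], height=1
  node 24: h_left=3, h_right=1, diff=2 [FAIL (|3-1|=2 > 1)], height=4
  node 36: h_left=-1, h_right=-1, diff=0 [OK], height=0
  node 47: h_left=0, h_right=-1, diff=1 [OK], height=1
  node 32: h_left=4, h_right=1, diff=3 [FAIL (|4-1|=3 > 1)], height=5
Node 10 violates the condition: |-1 - 1| = 2 > 1.
Result: Not balanced


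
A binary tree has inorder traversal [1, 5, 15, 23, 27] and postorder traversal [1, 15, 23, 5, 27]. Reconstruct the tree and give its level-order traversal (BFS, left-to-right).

Inorder:   [1, 5, 15, 23, 27]
Postorder: [1, 15, 23, 5, 27]
Algorithm: postorder visits root last, so walk postorder right-to-left;
each value is the root of the current inorder slice — split it at that
value, recurse on the right subtree first, then the left.
Recursive splits:
  root=27; inorder splits into left=[1, 5, 15, 23], right=[]
  root=5; inorder splits into left=[1], right=[15, 23]
  root=23; inorder splits into left=[15], right=[]
  root=15; inorder splits into left=[], right=[]
  root=1; inorder splits into left=[], right=[]
Reconstructed level-order: [27, 5, 1, 23, 15]


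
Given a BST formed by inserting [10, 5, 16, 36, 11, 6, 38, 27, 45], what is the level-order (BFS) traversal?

Tree insertion order: [10, 5, 16, 36, 11, 6, 38, 27, 45]
Tree (level-order array): [10, 5, 16, None, 6, 11, 36, None, None, None, None, 27, 38, None, None, None, 45]
BFS from the root, enqueuing left then right child of each popped node:
  queue [10] -> pop 10, enqueue [5, 16], visited so far: [10]
  queue [5, 16] -> pop 5, enqueue [6], visited so far: [10, 5]
  queue [16, 6] -> pop 16, enqueue [11, 36], visited so far: [10, 5, 16]
  queue [6, 11, 36] -> pop 6, enqueue [none], visited so far: [10, 5, 16, 6]
  queue [11, 36] -> pop 11, enqueue [none], visited so far: [10, 5, 16, 6, 11]
  queue [36] -> pop 36, enqueue [27, 38], visited so far: [10, 5, 16, 6, 11, 36]
  queue [27, 38] -> pop 27, enqueue [none], visited so far: [10, 5, 16, 6, 11, 36, 27]
  queue [38] -> pop 38, enqueue [45], visited so far: [10, 5, 16, 6, 11, 36, 27, 38]
  queue [45] -> pop 45, enqueue [none], visited so far: [10, 5, 16, 6, 11, 36, 27, 38, 45]
Result: [10, 5, 16, 6, 11, 36, 27, 38, 45]


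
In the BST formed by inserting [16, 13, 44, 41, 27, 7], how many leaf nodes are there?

Tree built from: [16, 13, 44, 41, 27, 7]
Tree (level-order array): [16, 13, 44, 7, None, 41, None, None, None, 27]
Rule: A leaf has 0 children.
Per-node child counts:
  node 16: 2 child(ren)
  node 13: 1 child(ren)
  node 7: 0 child(ren)
  node 44: 1 child(ren)
  node 41: 1 child(ren)
  node 27: 0 child(ren)
Matching nodes: [7, 27]
Count of leaf nodes: 2


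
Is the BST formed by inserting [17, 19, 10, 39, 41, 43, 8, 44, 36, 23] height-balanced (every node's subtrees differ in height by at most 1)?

Tree (level-order array): [17, 10, 19, 8, None, None, 39, None, None, 36, 41, 23, None, None, 43, None, None, None, 44]
Definition: a tree is height-balanced if, at every node, |h(left) - h(right)| <= 1 (empty subtree has height -1).
Bottom-up per-node check:
  node 8: h_left=-1, h_right=-1, diff=0 [OK], height=0
  node 10: h_left=0, h_right=-1, diff=1 [OK], height=1
  node 23: h_left=-1, h_right=-1, diff=0 [OK], height=0
  node 36: h_left=0, h_right=-1, diff=1 [OK], height=1
  node 44: h_left=-1, h_right=-1, diff=0 [OK], height=0
  node 43: h_left=-1, h_right=0, diff=1 [OK], height=1
  node 41: h_left=-1, h_right=1, diff=2 [FAIL (|-1-1|=2 > 1)], height=2
  node 39: h_left=1, h_right=2, diff=1 [OK], height=3
  node 19: h_left=-1, h_right=3, diff=4 [FAIL (|-1-3|=4 > 1)], height=4
  node 17: h_left=1, h_right=4, diff=3 [FAIL (|1-4|=3 > 1)], height=5
Node 41 violates the condition: |-1 - 1| = 2 > 1.
Result: Not balanced


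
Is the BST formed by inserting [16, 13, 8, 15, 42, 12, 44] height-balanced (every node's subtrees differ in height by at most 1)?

Tree (level-order array): [16, 13, 42, 8, 15, None, 44, None, 12]
Definition: a tree is height-balanced if, at every node, |h(left) - h(right)| <= 1 (empty subtree has height -1).
Bottom-up per-node check:
  node 12: h_left=-1, h_right=-1, diff=0 [OK], height=0
  node 8: h_left=-1, h_right=0, diff=1 [OK], height=1
  node 15: h_left=-1, h_right=-1, diff=0 [OK], height=0
  node 13: h_left=1, h_right=0, diff=1 [OK], height=2
  node 44: h_left=-1, h_right=-1, diff=0 [OK], height=0
  node 42: h_left=-1, h_right=0, diff=1 [OK], height=1
  node 16: h_left=2, h_right=1, diff=1 [OK], height=3
All nodes satisfy the balance condition.
Result: Balanced


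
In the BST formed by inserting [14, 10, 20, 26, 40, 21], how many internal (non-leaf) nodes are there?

Tree built from: [14, 10, 20, 26, 40, 21]
Tree (level-order array): [14, 10, 20, None, None, None, 26, 21, 40]
Rule: An internal node has at least one child.
Per-node child counts:
  node 14: 2 child(ren)
  node 10: 0 child(ren)
  node 20: 1 child(ren)
  node 26: 2 child(ren)
  node 21: 0 child(ren)
  node 40: 0 child(ren)
Matching nodes: [14, 20, 26]
Count of internal (non-leaf) nodes: 3


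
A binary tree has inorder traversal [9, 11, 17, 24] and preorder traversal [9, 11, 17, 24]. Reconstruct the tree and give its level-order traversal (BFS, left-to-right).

Inorder:  [9, 11, 17, 24]
Preorder: [9, 11, 17, 24]
Algorithm: preorder visits root first, so consume preorder in order;
for each root, split the current inorder slice at that value into
left-subtree inorder and right-subtree inorder, then recurse.
Recursive splits:
  root=9; inorder splits into left=[], right=[11, 17, 24]
  root=11; inorder splits into left=[], right=[17, 24]
  root=17; inorder splits into left=[], right=[24]
  root=24; inorder splits into left=[], right=[]
Reconstructed level-order: [9, 11, 17, 24]


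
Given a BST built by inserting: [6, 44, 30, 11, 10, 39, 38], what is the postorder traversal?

Tree insertion order: [6, 44, 30, 11, 10, 39, 38]
Tree (level-order array): [6, None, 44, 30, None, 11, 39, 10, None, 38]
Postorder traversal: [10, 11, 38, 39, 30, 44, 6]


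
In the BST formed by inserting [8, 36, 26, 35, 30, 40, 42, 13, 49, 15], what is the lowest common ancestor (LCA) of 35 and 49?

Tree insertion order: [8, 36, 26, 35, 30, 40, 42, 13, 49, 15]
Tree (level-order array): [8, None, 36, 26, 40, 13, 35, None, 42, None, 15, 30, None, None, 49]
In a BST, the LCA of p=35, q=49 is the first node v on the
root-to-leaf path with p <= v <= q (go left if both < v, right if both > v).
Walk from root:
  at 8: both 35 and 49 > 8, go right
  at 36: 35 <= 36 <= 49, this is the LCA
LCA = 36


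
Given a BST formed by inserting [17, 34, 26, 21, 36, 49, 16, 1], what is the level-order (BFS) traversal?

Tree insertion order: [17, 34, 26, 21, 36, 49, 16, 1]
Tree (level-order array): [17, 16, 34, 1, None, 26, 36, None, None, 21, None, None, 49]
BFS from the root, enqueuing left then right child of each popped node:
  queue [17] -> pop 17, enqueue [16, 34], visited so far: [17]
  queue [16, 34] -> pop 16, enqueue [1], visited so far: [17, 16]
  queue [34, 1] -> pop 34, enqueue [26, 36], visited so far: [17, 16, 34]
  queue [1, 26, 36] -> pop 1, enqueue [none], visited so far: [17, 16, 34, 1]
  queue [26, 36] -> pop 26, enqueue [21], visited so far: [17, 16, 34, 1, 26]
  queue [36, 21] -> pop 36, enqueue [49], visited so far: [17, 16, 34, 1, 26, 36]
  queue [21, 49] -> pop 21, enqueue [none], visited so far: [17, 16, 34, 1, 26, 36, 21]
  queue [49] -> pop 49, enqueue [none], visited so far: [17, 16, 34, 1, 26, 36, 21, 49]
Result: [17, 16, 34, 1, 26, 36, 21, 49]


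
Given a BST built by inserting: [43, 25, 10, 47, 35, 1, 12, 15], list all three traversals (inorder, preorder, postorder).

Tree insertion order: [43, 25, 10, 47, 35, 1, 12, 15]
Tree (level-order array): [43, 25, 47, 10, 35, None, None, 1, 12, None, None, None, None, None, 15]
Inorder (L, root, R): [1, 10, 12, 15, 25, 35, 43, 47]
Preorder (root, L, R): [43, 25, 10, 1, 12, 15, 35, 47]
Postorder (L, R, root): [1, 15, 12, 10, 35, 25, 47, 43]


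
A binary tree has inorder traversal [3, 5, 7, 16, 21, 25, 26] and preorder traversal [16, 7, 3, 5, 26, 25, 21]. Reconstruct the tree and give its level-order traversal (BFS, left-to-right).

Inorder:  [3, 5, 7, 16, 21, 25, 26]
Preorder: [16, 7, 3, 5, 26, 25, 21]
Algorithm: preorder visits root first, so consume preorder in order;
for each root, split the current inorder slice at that value into
left-subtree inorder and right-subtree inorder, then recurse.
Recursive splits:
  root=16; inorder splits into left=[3, 5, 7], right=[21, 25, 26]
  root=7; inorder splits into left=[3, 5], right=[]
  root=3; inorder splits into left=[], right=[5]
  root=5; inorder splits into left=[], right=[]
  root=26; inorder splits into left=[21, 25], right=[]
  root=25; inorder splits into left=[21], right=[]
  root=21; inorder splits into left=[], right=[]
Reconstructed level-order: [16, 7, 26, 3, 25, 5, 21]


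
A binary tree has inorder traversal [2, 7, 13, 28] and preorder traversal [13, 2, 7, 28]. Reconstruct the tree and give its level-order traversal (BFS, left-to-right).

Inorder:  [2, 7, 13, 28]
Preorder: [13, 2, 7, 28]
Algorithm: preorder visits root first, so consume preorder in order;
for each root, split the current inorder slice at that value into
left-subtree inorder and right-subtree inorder, then recurse.
Recursive splits:
  root=13; inorder splits into left=[2, 7], right=[28]
  root=2; inorder splits into left=[], right=[7]
  root=7; inorder splits into left=[], right=[]
  root=28; inorder splits into left=[], right=[]
Reconstructed level-order: [13, 2, 28, 7]


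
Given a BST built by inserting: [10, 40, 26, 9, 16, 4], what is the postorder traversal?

Tree insertion order: [10, 40, 26, 9, 16, 4]
Tree (level-order array): [10, 9, 40, 4, None, 26, None, None, None, 16]
Postorder traversal: [4, 9, 16, 26, 40, 10]


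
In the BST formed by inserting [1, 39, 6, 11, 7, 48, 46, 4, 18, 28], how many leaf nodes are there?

Tree built from: [1, 39, 6, 11, 7, 48, 46, 4, 18, 28]
Tree (level-order array): [1, None, 39, 6, 48, 4, 11, 46, None, None, None, 7, 18, None, None, None, None, None, 28]
Rule: A leaf has 0 children.
Per-node child counts:
  node 1: 1 child(ren)
  node 39: 2 child(ren)
  node 6: 2 child(ren)
  node 4: 0 child(ren)
  node 11: 2 child(ren)
  node 7: 0 child(ren)
  node 18: 1 child(ren)
  node 28: 0 child(ren)
  node 48: 1 child(ren)
  node 46: 0 child(ren)
Matching nodes: [4, 7, 28, 46]
Count of leaf nodes: 4


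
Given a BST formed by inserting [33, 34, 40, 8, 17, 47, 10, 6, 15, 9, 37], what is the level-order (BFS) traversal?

Tree insertion order: [33, 34, 40, 8, 17, 47, 10, 6, 15, 9, 37]
Tree (level-order array): [33, 8, 34, 6, 17, None, 40, None, None, 10, None, 37, 47, 9, 15]
BFS from the root, enqueuing left then right child of each popped node:
  queue [33] -> pop 33, enqueue [8, 34], visited so far: [33]
  queue [8, 34] -> pop 8, enqueue [6, 17], visited so far: [33, 8]
  queue [34, 6, 17] -> pop 34, enqueue [40], visited so far: [33, 8, 34]
  queue [6, 17, 40] -> pop 6, enqueue [none], visited so far: [33, 8, 34, 6]
  queue [17, 40] -> pop 17, enqueue [10], visited so far: [33, 8, 34, 6, 17]
  queue [40, 10] -> pop 40, enqueue [37, 47], visited so far: [33, 8, 34, 6, 17, 40]
  queue [10, 37, 47] -> pop 10, enqueue [9, 15], visited so far: [33, 8, 34, 6, 17, 40, 10]
  queue [37, 47, 9, 15] -> pop 37, enqueue [none], visited so far: [33, 8, 34, 6, 17, 40, 10, 37]
  queue [47, 9, 15] -> pop 47, enqueue [none], visited so far: [33, 8, 34, 6, 17, 40, 10, 37, 47]
  queue [9, 15] -> pop 9, enqueue [none], visited so far: [33, 8, 34, 6, 17, 40, 10, 37, 47, 9]
  queue [15] -> pop 15, enqueue [none], visited so far: [33, 8, 34, 6, 17, 40, 10, 37, 47, 9, 15]
Result: [33, 8, 34, 6, 17, 40, 10, 37, 47, 9, 15]


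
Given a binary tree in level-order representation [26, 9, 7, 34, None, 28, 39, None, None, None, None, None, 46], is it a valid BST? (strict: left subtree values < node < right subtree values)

Level-order array: [26, 9, 7, 34, None, 28, 39, None, None, None, None, None, 46]
Validate using subtree bounds (lo, hi): at each node, require lo < value < hi,
then recurse left with hi=value and right with lo=value.
Preorder trace (stopping at first violation):
  at node 26 with bounds (-inf, +inf): OK
  at node 9 with bounds (-inf, 26): OK
  at node 34 with bounds (-inf, 9): VIOLATION
Node 34 violates its bound: not (-inf < 34 < 9).
Result: Not a valid BST


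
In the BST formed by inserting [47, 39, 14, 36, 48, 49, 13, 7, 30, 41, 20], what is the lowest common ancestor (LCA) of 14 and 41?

Tree insertion order: [47, 39, 14, 36, 48, 49, 13, 7, 30, 41, 20]
Tree (level-order array): [47, 39, 48, 14, 41, None, 49, 13, 36, None, None, None, None, 7, None, 30, None, None, None, 20]
In a BST, the LCA of p=14, q=41 is the first node v on the
root-to-leaf path with p <= v <= q (go left if both < v, right if both > v).
Walk from root:
  at 47: both 14 and 41 < 47, go left
  at 39: 14 <= 39 <= 41, this is the LCA
LCA = 39


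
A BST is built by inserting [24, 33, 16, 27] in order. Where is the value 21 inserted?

Starting tree (level order): [24, 16, 33, None, None, 27]
Insertion path: 24 -> 16
Result: insert 21 as right child of 16
Final tree (level order): [24, 16, 33, None, 21, 27]


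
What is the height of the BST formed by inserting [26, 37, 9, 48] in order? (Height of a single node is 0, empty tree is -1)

Insertion order: [26, 37, 9, 48]
Tree (level-order array): [26, 9, 37, None, None, None, 48]
Compute height bottom-up (empty subtree = -1):
  height(9) = 1 + max(-1, -1) = 0
  height(48) = 1 + max(-1, -1) = 0
  height(37) = 1 + max(-1, 0) = 1
  height(26) = 1 + max(0, 1) = 2
Height = 2


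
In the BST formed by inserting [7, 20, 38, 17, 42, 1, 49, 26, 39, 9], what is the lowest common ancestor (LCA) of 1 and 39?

Tree insertion order: [7, 20, 38, 17, 42, 1, 49, 26, 39, 9]
Tree (level-order array): [7, 1, 20, None, None, 17, 38, 9, None, 26, 42, None, None, None, None, 39, 49]
In a BST, the LCA of p=1, q=39 is the first node v on the
root-to-leaf path with p <= v <= q (go left if both < v, right if both > v).
Walk from root:
  at 7: 1 <= 7 <= 39, this is the LCA
LCA = 7


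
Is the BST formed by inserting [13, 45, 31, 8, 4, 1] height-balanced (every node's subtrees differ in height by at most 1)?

Tree (level-order array): [13, 8, 45, 4, None, 31, None, 1]
Definition: a tree is height-balanced if, at every node, |h(left) - h(right)| <= 1 (empty subtree has height -1).
Bottom-up per-node check:
  node 1: h_left=-1, h_right=-1, diff=0 [OK], height=0
  node 4: h_left=0, h_right=-1, diff=1 [OK], height=1
  node 8: h_left=1, h_right=-1, diff=2 [FAIL (|1--1|=2 > 1)], height=2
  node 31: h_left=-1, h_right=-1, diff=0 [OK], height=0
  node 45: h_left=0, h_right=-1, diff=1 [OK], height=1
  node 13: h_left=2, h_right=1, diff=1 [OK], height=3
Node 8 violates the condition: |1 - -1| = 2 > 1.
Result: Not balanced


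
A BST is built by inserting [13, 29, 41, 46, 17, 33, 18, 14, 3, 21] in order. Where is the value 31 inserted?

Starting tree (level order): [13, 3, 29, None, None, 17, 41, 14, 18, 33, 46, None, None, None, 21]
Insertion path: 13 -> 29 -> 41 -> 33
Result: insert 31 as left child of 33
Final tree (level order): [13, 3, 29, None, None, 17, 41, 14, 18, 33, 46, None, None, None, 21, 31]


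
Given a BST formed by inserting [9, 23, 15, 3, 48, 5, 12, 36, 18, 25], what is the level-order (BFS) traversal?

Tree insertion order: [9, 23, 15, 3, 48, 5, 12, 36, 18, 25]
Tree (level-order array): [9, 3, 23, None, 5, 15, 48, None, None, 12, 18, 36, None, None, None, None, None, 25]
BFS from the root, enqueuing left then right child of each popped node:
  queue [9] -> pop 9, enqueue [3, 23], visited so far: [9]
  queue [3, 23] -> pop 3, enqueue [5], visited so far: [9, 3]
  queue [23, 5] -> pop 23, enqueue [15, 48], visited so far: [9, 3, 23]
  queue [5, 15, 48] -> pop 5, enqueue [none], visited so far: [9, 3, 23, 5]
  queue [15, 48] -> pop 15, enqueue [12, 18], visited so far: [9, 3, 23, 5, 15]
  queue [48, 12, 18] -> pop 48, enqueue [36], visited so far: [9, 3, 23, 5, 15, 48]
  queue [12, 18, 36] -> pop 12, enqueue [none], visited so far: [9, 3, 23, 5, 15, 48, 12]
  queue [18, 36] -> pop 18, enqueue [none], visited so far: [9, 3, 23, 5, 15, 48, 12, 18]
  queue [36] -> pop 36, enqueue [25], visited so far: [9, 3, 23, 5, 15, 48, 12, 18, 36]
  queue [25] -> pop 25, enqueue [none], visited so far: [9, 3, 23, 5, 15, 48, 12, 18, 36, 25]
Result: [9, 3, 23, 5, 15, 48, 12, 18, 36, 25]


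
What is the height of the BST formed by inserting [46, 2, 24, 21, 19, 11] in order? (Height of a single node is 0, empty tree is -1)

Insertion order: [46, 2, 24, 21, 19, 11]
Tree (level-order array): [46, 2, None, None, 24, 21, None, 19, None, 11]
Compute height bottom-up (empty subtree = -1):
  height(11) = 1 + max(-1, -1) = 0
  height(19) = 1 + max(0, -1) = 1
  height(21) = 1 + max(1, -1) = 2
  height(24) = 1 + max(2, -1) = 3
  height(2) = 1 + max(-1, 3) = 4
  height(46) = 1 + max(4, -1) = 5
Height = 5


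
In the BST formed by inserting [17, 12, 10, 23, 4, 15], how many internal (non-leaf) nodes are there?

Tree built from: [17, 12, 10, 23, 4, 15]
Tree (level-order array): [17, 12, 23, 10, 15, None, None, 4]
Rule: An internal node has at least one child.
Per-node child counts:
  node 17: 2 child(ren)
  node 12: 2 child(ren)
  node 10: 1 child(ren)
  node 4: 0 child(ren)
  node 15: 0 child(ren)
  node 23: 0 child(ren)
Matching nodes: [17, 12, 10]
Count of internal (non-leaf) nodes: 3


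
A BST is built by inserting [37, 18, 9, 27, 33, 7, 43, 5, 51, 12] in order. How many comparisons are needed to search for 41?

Search path for 41: 37 -> 43
Found: False
Comparisons: 2


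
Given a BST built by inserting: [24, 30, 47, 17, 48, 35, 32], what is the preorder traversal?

Tree insertion order: [24, 30, 47, 17, 48, 35, 32]
Tree (level-order array): [24, 17, 30, None, None, None, 47, 35, 48, 32]
Preorder traversal: [24, 17, 30, 47, 35, 32, 48]
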